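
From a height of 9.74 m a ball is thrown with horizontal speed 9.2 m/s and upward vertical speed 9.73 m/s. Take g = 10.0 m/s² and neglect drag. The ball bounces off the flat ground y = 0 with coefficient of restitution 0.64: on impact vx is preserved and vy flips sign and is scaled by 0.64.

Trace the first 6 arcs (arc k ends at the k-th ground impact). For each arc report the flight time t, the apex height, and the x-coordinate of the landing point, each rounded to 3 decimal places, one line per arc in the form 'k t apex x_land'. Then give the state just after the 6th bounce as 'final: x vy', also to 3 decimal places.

Arc 1: start y=9.740, vy=9.730 → t=2.674, apex=14.474, x_land=24.604, impact vy=-17.014
  bounce: vy ← 0.64·17.014 = 10.889
Arc 2: start y=0.000, vy=10.889 → t=2.178, apex=5.928, x_land=44.640, impact vy=-10.889
  bounce: vy ← 0.64·10.889 = 6.969
Arc 3: start y=0.000, vy=6.969 → t=1.394, apex=2.428, x_land=57.463, impact vy=-6.969
  bounce: vy ← 0.64·6.969 = 4.460
Arc 4: start y=0.000, vy=4.460 → t=0.892, apex=0.995, x_land=65.669, impact vy=-4.460
  bounce: vy ← 0.64·4.460 = 2.854
Arc 5: start y=0.000, vy=2.854 → t=0.571, apex=0.407, x_land=70.922, impact vy=-2.854
  bounce: vy ← 0.64·2.854 = 1.827
Arc 6: start y=0.000, vy=1.827 → t=0.365, apex=0.167, x_land=74.283, impact vy=-1.827
  bounce: vy ← 0.64·1.827 = 1.169

1 2.674 14.474 24.604
2 2.178 5.928 44.640
3 1.394 2.428 57.463
4 0.892 0.995 65.669
5 0.571 0.407 70.922
6 0.365 0.167 74.283
final: 74.283 1.169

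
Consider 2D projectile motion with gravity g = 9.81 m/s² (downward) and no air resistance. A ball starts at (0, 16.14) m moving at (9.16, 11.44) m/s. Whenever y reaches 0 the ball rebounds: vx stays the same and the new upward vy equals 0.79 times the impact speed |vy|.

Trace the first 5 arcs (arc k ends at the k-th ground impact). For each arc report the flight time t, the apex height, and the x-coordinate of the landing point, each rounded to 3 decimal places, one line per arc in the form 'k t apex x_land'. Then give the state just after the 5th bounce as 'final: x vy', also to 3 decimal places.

1 3.323 22.810 30.435
2 3.407 14.236 61.646
3 2.692 8.885 86.302
4 2.126 5.545 105.781
5 1.680 3.461 121.168
final: 121.168 6.510

Arc 1: start y=16.140, vy=11.440 → t=3.323, apex=22.810, x_land=30.435, impact vy=-21.155
  bounce: vy ← 0.79·21.155 = 16.713
Arc 2: start y=0.000, vy=16.713 → t=3.407, apex=14.236, x_land=61.646, impact vy=-16.713
  bounce: vy ← 0.79·16.713 = 13.203
Arc 3: start y=0.000, vy=13.203 → t=2.692, apex=8.885, x_land=86.302, impact vy=-13.203
  bounce: vy ← 0.79·13.203 = 10.430
Arc 4: start y=0.000, vy=10.430 → t=2.126, apex=5.545, x_land=105.781, impact vy=-10.430
  bounce: vy ← 0.79·10.430 = 8.240
Arc 5: start y=0.000, vy=8.240 → t=1.680, apex=3.461, x_land=121.168, impact vy=-8.240
  bounce: vy ← 0.79·8.240 = 6.510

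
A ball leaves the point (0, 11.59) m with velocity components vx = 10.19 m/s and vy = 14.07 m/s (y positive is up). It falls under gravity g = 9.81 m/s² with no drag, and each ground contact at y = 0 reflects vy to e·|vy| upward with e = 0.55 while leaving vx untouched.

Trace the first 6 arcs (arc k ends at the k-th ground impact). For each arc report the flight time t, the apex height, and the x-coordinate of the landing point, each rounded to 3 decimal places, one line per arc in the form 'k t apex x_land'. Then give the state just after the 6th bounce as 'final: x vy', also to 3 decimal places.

1 3.537 21.680 36.038
2 2.313 6.558 59.604
3 1.272 1.984 72.565
4 0.700 0.600 79.693
5 0.385 0.182 83.614
6 0.212 0.055 85.770
final: 85.770 0.571

Arc 1: start y=11.590, vy=14.070 → t=3.537, apex=21.680, x_land=36.038, impact vy=-20.624
  bounce: vy ← 0.55·20.624 = 11.343
Arc 2: start y=0.000, vy=11.343 → t=2.313, apex=6.558, x_land=59.604, impact vy=-11.343
  bounce: vy ← 0.55·11.343 = 6.239
Arc 3: start y=0.000, vy=6.239 → t=1.272, apex=1.984, x_land=72.565, impact vy=-6.239
  bounce: vy ← 0.55·6.239 = 3.431
Arc 4: start y=0.000, vy=3.431 → t=0.700, apex=0.600, x_land=79.693, impact vy=-3.431
  bounce: vy ← 0.55·3.431 = 1.887
Arc 5: start y=0.000, vy=1.887 → t=0.385, apex=0.182, x_land=83.614, impact vy=-1.887
  bounce: vy ← 0.55·1.887 = 1.038
Arc 6: start y=0.000, vy=1.038 → t=0.212, apex=0.055, x_land=85.770, impact vy=-1.038
  bounce: vy ← 0.55·1.038 = 0.571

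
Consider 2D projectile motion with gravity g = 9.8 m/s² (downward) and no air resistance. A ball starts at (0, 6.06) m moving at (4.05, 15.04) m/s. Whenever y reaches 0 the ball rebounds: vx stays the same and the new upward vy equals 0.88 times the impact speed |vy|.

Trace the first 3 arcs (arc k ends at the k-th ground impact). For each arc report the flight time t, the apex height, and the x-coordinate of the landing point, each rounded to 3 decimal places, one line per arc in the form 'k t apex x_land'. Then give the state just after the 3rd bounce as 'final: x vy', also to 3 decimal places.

1 3.430 17.601 13.891
2 3.336 13.630 27.401
3 2.935 10.555 39.289
final: 39.289 12.657

Arc 1: start y=6.060, vy=15.040 → t=3.430, apex=17.601, x_land=13.891, impact vy=-18.574
  bounce: vy ← 0.88·18.574 = 16.345
Arc 2: start y=0.000, vy=16.345 → t=3.336, apex=13.630, x_land=27.401, impact vy=-16.345
  bounce: vy ← 0.88·16.345 = 14.383
Arc 3: start y=0.000, vy=14.383 → t=2.935, apex=10.555, x_land=39.289, impact vy=-14.383
  bounce: vy ← 0.88·14.383 = 12.657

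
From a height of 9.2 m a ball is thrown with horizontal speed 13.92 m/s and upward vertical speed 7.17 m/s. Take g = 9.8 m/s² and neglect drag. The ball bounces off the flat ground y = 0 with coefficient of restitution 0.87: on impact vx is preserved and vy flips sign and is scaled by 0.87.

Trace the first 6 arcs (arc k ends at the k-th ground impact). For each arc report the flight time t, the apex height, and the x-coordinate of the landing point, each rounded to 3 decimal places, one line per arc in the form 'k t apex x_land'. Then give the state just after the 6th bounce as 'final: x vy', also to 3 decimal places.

1 2.285 11.823 31.807
2 2.703 8.949 69.430
3 2.351 6.773 102.162
4 2.046 5.127 130.638
5 1.780 3.880 155.413
6 1.548 2.937 176.967
final: 176.967 6.601

Arc 1: start y=9.200, vy=7.170 → t=2.285, apex=11.823, x_land=31.807, impact vy=-15.223
  bounce: vy ← 0.87·15.223 = 13.244
Arc 2: start y=0.000, vy=13.244 → t=2.703, apex=8.949, x_land=69.430, impact vy=-13.244
  bounce: vy ← 0.87·13.244 = 11.522
Arc 3: start y=0.000, vy=11.522 → t=2.351, apex=6.773, x_land=102.162, impact vy=-11.522
  bounce: vy ← 0.87·11.522 = 10.024
Arc 4: start y=0.000, vy=10.024 → t=2.046, apex=5.127, x_land=130.638, impact vy=-10.024
  bounce: vy ← 0.87·10.024 = 8.721
Arc 5: start y=0.000, vy=8.721 → t=1.780, apex=3.880, x_land=155.413, impact vy=-8.721
  bounce: vy ← 0.87·8.721 = 7.587
Arc 6: start y=0.000, vy=7.587 → t=1.548, apex=2.937, x_land=176.967, impact vy=-7.587
  bounce: vy ← 0.87·7.587 = 6.601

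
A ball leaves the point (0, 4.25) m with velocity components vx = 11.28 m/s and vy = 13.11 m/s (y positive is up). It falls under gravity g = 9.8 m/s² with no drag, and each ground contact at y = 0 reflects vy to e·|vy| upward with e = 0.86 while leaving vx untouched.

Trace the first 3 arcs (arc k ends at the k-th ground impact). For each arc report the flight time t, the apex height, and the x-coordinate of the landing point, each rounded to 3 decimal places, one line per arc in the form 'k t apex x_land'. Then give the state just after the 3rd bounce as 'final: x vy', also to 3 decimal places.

Arc 1: start y=4.250, vy=13.110 → t=2.968, apex=13.019, x_land=33.476, impact vy=-15.974
  bounce: vy ← 0.86·15.974 = 13.738
Arc 2: start y=0.000, vy=13.738 → t=2.804, apex=9.629, x_land=65.101, impact vy=-13.738
  bounce: vy ← 0.86·13.738 = 11.814
Arc 3: start y=0.000, vy=11.814 → t=2.411, apex=7.121, x_land=92.299, impact vy=-11.814
  bounce: vy ← 0.86·11.814 = 10.160

1 2.968 13.019 33.476
2 2.804 9.629 65.101
3 2.411 7.121 92.299
final: 92.299 10.160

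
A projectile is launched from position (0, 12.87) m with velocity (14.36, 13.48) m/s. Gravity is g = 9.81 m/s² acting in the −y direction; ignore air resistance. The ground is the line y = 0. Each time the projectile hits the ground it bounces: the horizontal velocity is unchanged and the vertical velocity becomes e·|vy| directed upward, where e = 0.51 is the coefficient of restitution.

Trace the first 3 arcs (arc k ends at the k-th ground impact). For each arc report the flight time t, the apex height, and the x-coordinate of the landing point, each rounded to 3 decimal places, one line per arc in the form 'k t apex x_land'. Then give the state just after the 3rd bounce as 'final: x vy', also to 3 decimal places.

Arc 1: start y=12.870, vy=13.480 → t=3.498, apex=22.131, x_land=50.235, impact vy=-20.838
  bounce: vy ← 0.51·20.838 = 10.627
Arc 2: start y=0.000, vy=10.627 → t=2.167, apex=5.756, x_land=81.348, impact vy=-10.627
  bounce: vy ← 0.51·10.627 = 5.420
Arc 3: start y=0.000, vy=5.420 → t=1.105, apex=1.497, x_land=97.215, impact vy=-5.420
  bounce: vy ← 0.51·5.420 = 2.764

1 3.498 22.131 50.235
2 2.167 5.756 81.348
3 1.105 1.497 97.215
final: 97.215 2.764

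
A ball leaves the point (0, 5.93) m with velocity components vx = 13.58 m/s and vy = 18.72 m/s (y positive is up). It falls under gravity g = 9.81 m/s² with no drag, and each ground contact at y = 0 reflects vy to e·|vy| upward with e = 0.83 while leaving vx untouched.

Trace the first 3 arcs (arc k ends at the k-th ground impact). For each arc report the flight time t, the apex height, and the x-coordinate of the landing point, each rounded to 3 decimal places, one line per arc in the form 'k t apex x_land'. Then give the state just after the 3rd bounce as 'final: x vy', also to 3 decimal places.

Arc 1: start y=5.930, vy=18.720 → t=4.111, apex=23.791, x_land=55.822, impact vy=-21.605
  bounce: vy ← 0.83·21.605 = 17.932
Arc 2: start y=0.000, vy=17.932 → t=3.656, apex=16.390, x_land=105.470, impact vy=-17.932
  bounce: vy ← 0.83·17.932 = 14.884
Arc 3: start y=0.000, vy=14.884 → t=3.034, apex=11.291, x_land=146.677, impact vy=-14.884
  bounce: vy ← 0.83·14.884 = 12.354

1 4.111 23.791 55.822
2 3.656 16.390 105.470
3 3.034 11.291 146.677
final: 146.677 12.354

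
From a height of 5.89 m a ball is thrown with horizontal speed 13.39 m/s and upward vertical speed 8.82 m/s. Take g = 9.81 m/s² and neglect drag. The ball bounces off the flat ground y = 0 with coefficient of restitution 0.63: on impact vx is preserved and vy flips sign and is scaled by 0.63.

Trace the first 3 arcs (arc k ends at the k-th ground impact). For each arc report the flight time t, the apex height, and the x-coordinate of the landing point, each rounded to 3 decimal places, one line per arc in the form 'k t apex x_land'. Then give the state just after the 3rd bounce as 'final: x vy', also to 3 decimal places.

1 2.317 9.855 31.018
2 1.786 3.911 54.933
3 1.125 1.552 69.999
final: 69.999 3.477

Arc 1: start y=5.890, vy=8.820 → t=2.317, apex=9.855, x_land=31.018, impact vy=-13.905
  bounce: vy ← 0.63·13.905 = 8.760
Arc 2: start y=0.000, vy=8.760 → t=1.786, apex=3.911, x_land=54.933, impact vy=-8.760
  bounce: vy ← 0.63·8.760 = 5.519
Arc 3: start y=0.000, vy=5.519 → t=1.125, apex=1.552, x_land=69.999, impact vy=-5.519
  bounce: vy ← 0.63·5.519 = 3.477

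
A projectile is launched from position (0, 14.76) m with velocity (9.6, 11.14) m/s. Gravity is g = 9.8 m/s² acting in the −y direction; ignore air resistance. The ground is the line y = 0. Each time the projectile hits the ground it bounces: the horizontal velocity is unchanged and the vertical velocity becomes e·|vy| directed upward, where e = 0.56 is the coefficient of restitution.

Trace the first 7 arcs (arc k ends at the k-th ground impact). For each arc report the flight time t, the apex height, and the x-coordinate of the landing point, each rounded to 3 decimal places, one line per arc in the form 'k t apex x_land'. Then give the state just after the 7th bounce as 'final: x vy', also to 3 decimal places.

Arc 1: start y=14.760, vy=11.140 → t=3.211, apex=21.092, x_land=30.830, impact vy=-20.332
  bounce: vy ← 0.56·20.332 = 11.386
Arc 2: start y=0.000, vy=11.386 → t=2.324, apex=6.614, x_land=53.137, impact vy=-11.386
  bounce: vy ← 0.56·11.386 = 6.376
Arc 3: start y=0.000, vy=6.376 → t=1.301, apex=2.074, x_land=65.629, impact vy=-6.376
  bounce: vy ← 0.56·6.376 = 3.571
Arc 4: start y=0.000, vy=3.571 → t=0.729, apex=0.650, x_land=72.625, impact vy=-3.571
  bounce: vy ← 0.56·3.571 = 2.000
Arc 5: start y=0.000, vy=2.000 → t=0.408, apex=0.204, x_land=76.542, impact vy=-2.000
  bounce: vy ← 0.56·2.000 = 1.120
Arc 6: start y=0.000, vy=1.120 → t=0.229, apex=0.064, x_land=78.736, impact vy=-1.120
  bounce: vy ← 0.56·1.120 = 0.627
Arc 7: start y=0.000, vy=0.627 → t=0.128, apex=0.020, x_land=79.965, impact vy=-0.627
  bounce: vy ← 0.56·0.627 = 0.351

1 3.211 21.092 30.830
2 2.324 6.614 53.137
3 1.301 2.074 65.629
4 0.729 0.650 72.625
5 0.408 0.204 76.542
6 0.229 0.064 78.736
7 0.128 0.020 79.965
final: 79.965 0.351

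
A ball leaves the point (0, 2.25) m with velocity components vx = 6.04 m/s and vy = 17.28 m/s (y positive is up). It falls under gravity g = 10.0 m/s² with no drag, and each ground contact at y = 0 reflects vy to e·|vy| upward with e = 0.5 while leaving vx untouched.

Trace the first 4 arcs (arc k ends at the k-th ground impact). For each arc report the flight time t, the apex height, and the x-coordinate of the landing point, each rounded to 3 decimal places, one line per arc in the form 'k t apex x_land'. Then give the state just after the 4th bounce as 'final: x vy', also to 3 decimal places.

Arc 1: start y=2.250, vy=17.280 → t=3.582, apex=17.180, x_land=21.633, impact vy=-18.536
  bounce: vy ← 0.5·18.536 = 9.268
Arc 2: start y=0.000, vy=9.268 → t=1.854, apex=4.295, x_land=32.829, impact vy=-9.268
  bounce: vy ← 0.5·9.268 = 4.634
Arc 3: start y=0.000, vy=4.634 → t=0.927, apex=1.074, x_land=38.427, impact vy=-4.634
  bounce: vy ← 0.5·4.634 = 2.317
Arc 4: start y=0.000, vy=2.317 → t=0.463, apex=0.268, x_land=41.226, impact vy=-2.317
  bounce: vy ← 0.5·2.317 = 1.159

1 3.582 17.180 21.633
2 1.854 4.295 32.829
3 0.927 1.074 38.427
4 0.463 0.268 41.226
final: 41.226 1.159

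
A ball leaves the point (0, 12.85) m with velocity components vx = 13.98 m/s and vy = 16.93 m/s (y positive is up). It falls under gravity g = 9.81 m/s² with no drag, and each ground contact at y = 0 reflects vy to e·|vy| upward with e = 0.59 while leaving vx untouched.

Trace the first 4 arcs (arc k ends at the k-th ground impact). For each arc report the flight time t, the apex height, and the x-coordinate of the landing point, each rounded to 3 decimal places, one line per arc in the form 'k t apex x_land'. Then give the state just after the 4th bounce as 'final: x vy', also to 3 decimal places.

Arc 1: start y=12.850, vy=16.930 → t=4.092, apex=27.459, x_land=57.204, impact vy=-23.211
  bounce: vy ← 0.59·23.211 = 13.694
Arc 2: start y=0.000, vy=13.694 → t=2.792, apex=9.558, x_land=96.235, impact vy=-13.694
  bounce: vy ← 0.59·13.694 = 8.080
Arc 3: start y=0.000, vy=8.080 → t=1.647, apex=3.327, x_land=119.263, impact vy=-8.080
  bounce: vy ← 0.59·8.080 = 4.767
Arc 4: start y=0.000, vy=4.767 → t=0.972, apex=1.158, x_land=132.850, impact vy=-4.767
  bounce: vy ← 0.59·4.767 = 2.813

1 4.092 27.459 57.204
2 2.792 9.558 96.235
3 1.647 3.327 119.263
4 0.972 1.158 132.850
final: 132.850 2.813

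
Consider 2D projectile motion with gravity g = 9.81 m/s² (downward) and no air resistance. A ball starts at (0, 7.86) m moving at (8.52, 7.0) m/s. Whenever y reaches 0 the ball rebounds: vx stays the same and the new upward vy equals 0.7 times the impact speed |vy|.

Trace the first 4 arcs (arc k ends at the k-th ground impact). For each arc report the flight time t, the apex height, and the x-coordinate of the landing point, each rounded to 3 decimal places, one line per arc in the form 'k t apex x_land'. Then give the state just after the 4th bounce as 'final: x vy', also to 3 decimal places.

1 2.167 10.357 18.460
2 2.034 5.075 35.793
3 1.424 2.487 47.926
4 0.997 1.219 56.420
final: 56.420 3.423

Arc 1: start y=7.860, vy=7.000 → t=2.167, apex=10.357, x_land=18.460, impact vy=-14.255
  bounce: vy ← 0.7·14.255 = 9.979
Arc 2: start y=0.000, vy=9.979 → t=2.034, apex=5.075, x_land=35.793, impact vy=-9.979
  bounce: vy ← 0.7·9.979 = 6.985
Arc 3: start y=0.000, vy=6.985 → t=1.424, apex=2.487, x_land=47.926, impact vy=-6.985
  bounce: vy ← 0.7·6.985 = 4.890
Arc 4: start y=0.000, vy=4.890 → t=0.997, apex=1.219, x_land=56.420, impact vy=-4.890
  bounce: vy ← 0.7·4.890 = 3.423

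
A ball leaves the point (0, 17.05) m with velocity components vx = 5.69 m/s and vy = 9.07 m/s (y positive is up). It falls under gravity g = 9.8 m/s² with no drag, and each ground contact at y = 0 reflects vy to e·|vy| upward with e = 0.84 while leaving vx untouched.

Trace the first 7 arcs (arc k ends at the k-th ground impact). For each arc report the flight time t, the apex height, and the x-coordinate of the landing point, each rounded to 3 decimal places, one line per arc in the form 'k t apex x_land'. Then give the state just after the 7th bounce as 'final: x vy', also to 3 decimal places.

1 3.008 21.247 17.115
2 3.498 14.992 37.020
3 2.939 10.578 53.741
4 2.468 7.464 67.786
5 2.073 5.267 79.584
6 1.742 3.716 89.495
7 1.463 2.622 97.820
final: 97.820 6.022

Arc 1: start y=17.050, vy=9.070 → t=3.008, apex=21.247, x_land=17.115, impact vy=-20.407
  bounce: vy ← 0.84·20.407 = 17.142
Arc 2: start y=0.000, vy=17.142 → t=3.498, apex=14.992, x_land=37.020, impact vy=-17.142
  bounce: vy ← 0.84·17.142 = 14.399
Arc 3: start y=0.000, vy=14.399 → t=2.939, apex=10.578, x_land=53.741, impact vy=-14.399
  bounce: vy ← 0.84·14.399 = 12.095
Arc 4: start y=0.000, vy=12.095 → t=2.468, apex=7.464, x_land=67.786, impact vy=-12.095
  bounce: vy ← 0.84·12.095 = 10.160
Arc 5: start y=0.000, vy=10.160 → t=2.073, apex=5.267, x_land=79.584, impact vy=-10.160
  bounce: vy ← 0.84·10.160 = 8.534
Arc 6: start y=0.000, vy=8.534 → t=1.742, apex=3.716, x_land=89.495, impact vy=-8.534
  bounce: vy ← 0.84·8.534 = 7.169
Arc 7: start y=0.000, vy=7.169 → t=1.463, apex=2.622, x_land=97.820, impact vy=-7.169
  bounce: vy ← 0.84·7.169 = 6.022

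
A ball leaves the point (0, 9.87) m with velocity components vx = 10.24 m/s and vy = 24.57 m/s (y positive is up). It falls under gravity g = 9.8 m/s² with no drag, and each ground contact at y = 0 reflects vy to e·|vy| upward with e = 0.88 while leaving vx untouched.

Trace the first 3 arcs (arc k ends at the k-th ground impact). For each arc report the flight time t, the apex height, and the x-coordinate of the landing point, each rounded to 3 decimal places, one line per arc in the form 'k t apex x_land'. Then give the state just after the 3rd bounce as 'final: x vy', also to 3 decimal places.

1 5.388 40.670 55.174
2 5.071 31.495 107.097
3 4.462 24.390 152.788
final: 152.788 19.240

Arc 1: start y=9.870, vy=24.570 → t=5.388, apex=40.670, x_land=55.174, impact vy=-28.234
  bounce: vy ← 0.88·28.234 = 24.846
Arc 2: start y=0.000, vy=24.846 → t=5.071, apex=31.495, x_land=107.097, impact vy=-24.846
  bounce: vy ← 0.88·24.846 = 21.864
Arc 3: start y=0.000, vy=21.864 → t=4.462, apex=24.390, x_land=152.788, impact vy=-21.864
  bounce: vy ← 0.88·21.864 = 19.240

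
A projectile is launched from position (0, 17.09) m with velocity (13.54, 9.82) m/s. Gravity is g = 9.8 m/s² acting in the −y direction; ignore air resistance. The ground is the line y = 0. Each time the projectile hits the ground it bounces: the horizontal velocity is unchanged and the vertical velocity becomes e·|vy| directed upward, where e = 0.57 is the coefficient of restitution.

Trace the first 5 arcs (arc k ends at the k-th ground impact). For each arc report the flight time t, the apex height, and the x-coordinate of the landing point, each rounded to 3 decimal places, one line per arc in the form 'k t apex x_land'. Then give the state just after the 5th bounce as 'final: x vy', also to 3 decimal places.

Arc 1: start y=17.090, vy=9.820 → t=3.121, apex=22.010, x_land=42.264, impact vy=-20.770
  bounce: vy ← 0.57·20.770 = 11.839
Arc 2: start y=0.000, vy=11.839 → t=2.416, apex=7.151, x_land=74.978, impact vy=-11.839
  bounce: vy ← 0.57·11.839 = 6.748
Arc 3: start y=0.000, vy=6.748 → t=1.377, apex=2.323, x_land=93.625, impact vy=-6.748
  bounce: vy ← 0.57·6.748 = 3.846
Arc 4: start y=0.000, vy=3.846 → t=0.785, apex=0.755, x_land=104.254, impact vy=-3.846
  bounce: vy ← 0.57·3.846 = 2.192
Arc 5: start y=0.000, vy=2.192 → t=0.447, apex=0.245, x_land=110.313, impact vy=-2.192
  bounce: vy ← 0.57·2.192 = 1.250

1 3.121 22.010 42.264
2 2.416 7.151 74.978
3 1.377 2.323 93.625
4 0.785 0.755 104.254
5 0.447 0.245 110.313
final: 110.313 1.250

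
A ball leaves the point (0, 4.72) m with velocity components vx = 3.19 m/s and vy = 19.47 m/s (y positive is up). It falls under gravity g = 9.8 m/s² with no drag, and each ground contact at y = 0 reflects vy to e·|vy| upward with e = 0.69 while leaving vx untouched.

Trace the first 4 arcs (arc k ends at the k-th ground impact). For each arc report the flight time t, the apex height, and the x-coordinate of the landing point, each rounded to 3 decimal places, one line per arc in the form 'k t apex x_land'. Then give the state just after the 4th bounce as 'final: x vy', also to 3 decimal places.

Arc 1: start y=4.720, vy=19.470 → t=4.203, apex=24.061, x_land=13.407, impact vy=-21.716
  bounce: vy ← 0.69·21.716 = 14.984
Arc 2: start y=0.000, vy=14.984 → t=3.058, apex=11.455, x_land=23.162, impact vy=-14.984
  bounce: vy ← 0.69·14.984 = 10.339
Arc 3: start y=0.000, vy=10.339 → t=2.110, apex=5.454, x_land=29.892, impact vy=-10.339
  bounce: vy ← 0.69·10.339 = 7.134
Arc 4: start y=0.000, vy=7.134 → t=1.456, apex=2.597, x_land=34.537, impact vy=-7.134
  bounce: vy ← 0.69·7.134 = 4.922

1 4.203 24.061 13.407
2 3.058 11.455 23.162
3 2.110 5.454 29.892
4 1.456 2.597 34.537
final: 34.537 4.922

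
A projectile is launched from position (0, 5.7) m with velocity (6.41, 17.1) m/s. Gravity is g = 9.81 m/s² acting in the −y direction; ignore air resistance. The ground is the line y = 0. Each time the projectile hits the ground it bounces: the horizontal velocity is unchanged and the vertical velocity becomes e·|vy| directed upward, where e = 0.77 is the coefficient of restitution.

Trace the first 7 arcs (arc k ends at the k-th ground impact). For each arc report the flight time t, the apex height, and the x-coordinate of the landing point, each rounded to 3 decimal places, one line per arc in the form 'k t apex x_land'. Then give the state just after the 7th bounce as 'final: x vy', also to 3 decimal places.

Arc 1: start y=5.700, vy=17.100 → t=3.793, apex=20.604, x_land=24.311, impact vy=-20.106
  bounce: vy ← 0.77·20.106 = 15.481
Arc 2: start y=0.000, vy=15.481 → t=3.156, apex=12.216, x_land=44.542, impact vy=-15.481
  bounce: vy ← 0.77·15.481 = 11.921
Arc 3: start y=0.000, vy=11.921 → t=2.430, apex=7.243, x_land=60.121, impact vy=-11.921
  bounce: vy ← 0.77·11.921 = 9.179
Arc 4: start y=0.000, vy=9.179 → t=1.871, apex=4.294, x_land=72.116, impact vy=-9.179
  bounce: vy ← 0.77·9.179 = 7.068
Arc 5: start y=0.000, vy=7.068 → t=1.441, apex=2.546, x_land=81.353, impact vy=-7.068
  bounce: vy ← 0.77·7.068 = 5.442
Arc 6: start y=0.000, vy=5.442 → t=1.110, apex=1.510, x_land=88.465, impact vy=-5.442
  bounce: vy ← 0.77·5.442 = 4.191
Arc 7: start y=0.000, vy=4.191 → t=0.854, apex=0.895, x_land=93.941, impact vy=-4.191
  bounce: vy ← 0.77·4.191 = 3.227

1 3.793 20.604 24.311
2 3.156 12.216 44.542
3 2.430 7.243 60.121
4 1.871 4.294 72.116
5 1.441 2.546 81.353
6 1.110 1.510 88.465
7 0.854 0.895 93.941
final: 93.941 3.227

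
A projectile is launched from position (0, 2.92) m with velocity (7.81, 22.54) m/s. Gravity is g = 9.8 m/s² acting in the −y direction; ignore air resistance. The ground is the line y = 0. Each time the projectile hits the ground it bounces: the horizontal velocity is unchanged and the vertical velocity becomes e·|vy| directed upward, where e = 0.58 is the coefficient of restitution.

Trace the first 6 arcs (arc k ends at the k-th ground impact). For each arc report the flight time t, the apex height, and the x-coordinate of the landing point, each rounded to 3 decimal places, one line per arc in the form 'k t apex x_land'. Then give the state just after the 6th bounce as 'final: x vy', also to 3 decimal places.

Arc 1: start y=2.920, vy=22.540 → t=4.726, apex=28.841, x_land=36.911, impact vy=-23.776
  bounce: vy ← 0.58·23.776 = 13.790
Arc 2: start y=0.000, vy=13.790 → t=2.814, apex=9.702, x_land=58.890, impact vy=-13.790
  bounce: vy ← 0.58·13.790 = 7.998
Arc 3: start y=0.000, vy=7.998 → t=1.632, apex=3.264, x_land=71.638, impact vy=-7.998
  bounce: vy ← 0.58·7.998 = 4.639
Arc 4: start y=0.000, vy=4.639 → t=0.947, apex=1.098, x_land=79.032, impact vy=-4.639
  bounce: vy ← 0.58·4.639 = 2.691
Arc 5: start y=0.000, vy=2.691 → t=0.549, apex=0.369, x_land=83.321, impact vy=-2.691
  bounce: vy ← 0.58·2.691 = 1.561
Arc 6: start y=0.000, vy=1.561 → t=0.318, apex=0.124, x_land=85.808, impact vy=-1.561
  bounce: vy ← 0.58·1.561 = 0.905

1 4.726 28.841 36.911
2 2.814 9.702 58.890
3 1.632 3.264 71.638
4 0.947 1.098 79.032
5 0.549 0.369 83.321
6 0.318 0.124 85.808
final: 85.808 0.905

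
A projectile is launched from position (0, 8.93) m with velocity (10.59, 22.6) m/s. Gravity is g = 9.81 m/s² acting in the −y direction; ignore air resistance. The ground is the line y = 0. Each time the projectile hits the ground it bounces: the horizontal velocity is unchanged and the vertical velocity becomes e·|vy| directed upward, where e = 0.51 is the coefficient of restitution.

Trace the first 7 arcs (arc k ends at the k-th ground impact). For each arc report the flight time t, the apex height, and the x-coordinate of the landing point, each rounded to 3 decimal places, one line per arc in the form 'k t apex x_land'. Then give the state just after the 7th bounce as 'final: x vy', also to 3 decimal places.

1 4.974 34.963 52.670
2 2.723 9.094 81.509
3 1.389 2.365 96.217
4 0.708 0.615 103.718
5 0.361 0.160 107.544
6 0.184 0.042 109.495
7 0.094 0.011 110.490
final: 110.490 0.235

Arc 1: start y=8.930, vy=22.600 → t=4.974, apex=34.963, x_land=52.670, impact vy=-26.191
  bounce: vy ← 0.51·26.191 = 13.357
Arc 2: start y=0.000, vy=13.357 → t=2.723, apex=9.094, x_land=81.509, impact vy=-13.357
  bounce: vy ← 0.51·13.357 = 6.812
Arc 3: start y=0.000, vy=6.812 → t=1.389, apex=2.365, x_land=96.217, impact vy=-6.812
  bounce: vy ← 0.51·6.812 = 3.474
Arc 4: start y=0.000, vy=3.474 → t=0.708, apex=0.615, x_land=103.718, impact vy=-3.474
  bounce: vy ← 0.51·3.474 = 1.772
Arc 5: start y=0.000, vy=1.772 → t=0.361, apex=0.160, x_land=107.544, impact vy=-1.772
  bounce: vy ← 0.51·1.772 = 0.904
Arc 6: start y=0.000, vy=0.904 → t=0.184, apex=0.042, x_land=109.495, impact vy=-0.904
  bounce: vy ← 0.51·0.904 = 0.461
Arc 7: start y=0.000, vy=0.461 → t=0.094, apex=0.011, x_land=110.490, impact vy=-0.461
  bounce: vy ← 0.51·0.461 = 0.235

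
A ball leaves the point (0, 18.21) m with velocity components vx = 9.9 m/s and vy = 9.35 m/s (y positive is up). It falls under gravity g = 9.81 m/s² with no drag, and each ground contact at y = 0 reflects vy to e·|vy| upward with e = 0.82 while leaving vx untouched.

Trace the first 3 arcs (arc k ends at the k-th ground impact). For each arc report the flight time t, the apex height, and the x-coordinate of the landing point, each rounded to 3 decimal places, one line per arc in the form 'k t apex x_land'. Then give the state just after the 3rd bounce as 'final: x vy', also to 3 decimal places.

Arc 1: start y=18.210, vy=9.350 → t=3.103, apex=22.666, x_land=30.717, impact vy=-21.088
  bounce: vy ← 0.82·21.088 = 17.292
Arc 2: start y=0.000, vy=17.292 → t=3.525, apex=15.240, x_land=65.619, impact vy=-17.292
  bounce: vy ← 0.82·17.292 = 14.180
Arc 3: start y=0.000, vy=14.180 → t=2.891, apex=10.248, x_land=94.238, impact vy=-14.180
  bounce: vy ← 0.82·14.180 = 11.627

1 3.103 22.666 30.717
2 3.525 15.240 65.619
3 2.891 10.248 94.238
final: 94.238 11.627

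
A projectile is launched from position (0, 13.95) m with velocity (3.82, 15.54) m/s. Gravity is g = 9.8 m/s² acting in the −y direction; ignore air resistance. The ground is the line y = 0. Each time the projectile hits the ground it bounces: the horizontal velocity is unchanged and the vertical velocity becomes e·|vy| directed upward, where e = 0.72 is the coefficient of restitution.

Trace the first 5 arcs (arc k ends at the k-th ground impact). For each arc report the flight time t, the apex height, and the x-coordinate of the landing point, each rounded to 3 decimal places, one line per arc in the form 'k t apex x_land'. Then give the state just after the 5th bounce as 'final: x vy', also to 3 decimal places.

1 3.901 26.271 14.903
2 3.334 13.619 27.640
3 2.401 7.060 36.810
4 1.728 3.660 43.413
5 1.245 1.897 48.167
final: 48.167 4.391

Arc 1: start y=13.950, vy=15.540 → t=3.901, apex=26.271, x_land=14.903, impact vy=-22.692
  bounce: vy ← 0.72·22.692 = 16.338
Arc 2: start y=0.000, vy=16.338 → t=3.334, apex=13.619, x_land=27.640, impact vy=-16.338
  bounce: vy ← 0.72·16.338 = 11.763
Arc 3: start y=0.000, vy=11.763 → t=2.401, apex=7.060, x_land=36.810, impact vy=-11.763
  bounce: vy ← 0.72·11.763 = 8.470
Arc 4: start y=0.000, vy=8.470 → t=1.728, apex=3.660, x_land=43.413, impact vy=-8.470
  bounce: vy ← 0.72·8.470 = 6.098
Arc 5: start y=0.000, vy=6.098 → t=1.245, apex=1.897, x_land=48.167, impact vy=-6.098
  bounce: vy ← 0.72·6.098 = 4.391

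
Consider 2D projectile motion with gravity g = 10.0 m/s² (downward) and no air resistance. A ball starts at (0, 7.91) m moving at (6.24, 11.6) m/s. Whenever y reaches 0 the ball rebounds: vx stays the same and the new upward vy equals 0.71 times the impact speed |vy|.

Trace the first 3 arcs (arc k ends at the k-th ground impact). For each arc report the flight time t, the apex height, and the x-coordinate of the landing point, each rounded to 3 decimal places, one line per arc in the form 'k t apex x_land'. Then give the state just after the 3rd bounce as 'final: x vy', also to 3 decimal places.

Arc 1: start y=7.910, vy=11.600 → t=2.871, apex=14.638, x_land=17.915, impact vy=-17.110
  bounce: vy ← 0.71·17.110 = 12.148
Arc 2: start y=0.000, vy=12.148 → t=2.430, apex=7.379, x_land=33.076, impact vy=-12.148
  bounce: vy ← 0.71·12.148 = 8.625
Arc 3: start y=0.000, vy=8.625 → t=1.725, apex=3.720, x_land=43.841, impact vy=-8.625
  bounce: vy ← 0.71·8.625 = 6.124

1 2.871 14.638 17.915
2 2.430 7.379 33.076
3 1.725 3.720 43.841
final: 43.841 6.124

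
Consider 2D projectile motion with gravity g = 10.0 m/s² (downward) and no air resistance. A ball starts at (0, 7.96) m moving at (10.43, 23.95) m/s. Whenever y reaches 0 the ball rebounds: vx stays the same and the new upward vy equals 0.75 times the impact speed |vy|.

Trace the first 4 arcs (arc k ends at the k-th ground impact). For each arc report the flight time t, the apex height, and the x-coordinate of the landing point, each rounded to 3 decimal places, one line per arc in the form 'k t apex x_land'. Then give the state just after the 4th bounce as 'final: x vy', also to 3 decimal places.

1 5.102 36.640 53.214
2 4.061 20.610 95.566
3 3.045 11.593 127.329
4 2.284 6.521 151.152
final: 151.152 8.565

Arc 1: start y=7.960, vy=23.950 → t=5.102, apex=36.640, x_land=53.214, impact vy=-27.070
  bounce: vy ← 0.75·27.070 = 20.303
Arc 2: start y=0.000, vy=20.303 → t=4.061, apex=20.610, x_land=95.566, impact vy=-20.303
  bounce: vy ← 0.75·20.303 = 15.227
Arc 3: start y=0.000, vy=15.227 → t=3.045, apex=11.593, x_land=127.329, impact vy=-15.227
  bounce: vy ← 0.75·15.227 = 11.420
Arc 4: start y=0.000, vy=11.420 → t=2.284, apex=6.521, x_land=151.152, impact vy=-11.420
  bounce: vy ← 0.75·11.420 = 8.565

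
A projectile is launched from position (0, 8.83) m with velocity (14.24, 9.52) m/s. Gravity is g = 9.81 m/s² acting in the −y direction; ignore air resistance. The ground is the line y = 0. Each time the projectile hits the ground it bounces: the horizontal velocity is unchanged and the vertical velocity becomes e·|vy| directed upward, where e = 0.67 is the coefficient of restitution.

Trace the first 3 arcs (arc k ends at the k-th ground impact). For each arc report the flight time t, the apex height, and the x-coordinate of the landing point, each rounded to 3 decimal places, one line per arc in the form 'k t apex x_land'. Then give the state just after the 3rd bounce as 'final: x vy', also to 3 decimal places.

Arc 1: start y=8.830, vy=9.520 → t=2.626, apex=13.449, x_land=37.399, impact vy=-16.244
  bounce: vy ← 0.67·16.244 = 10.884
Arc 2: start y=0.000, vy=10.884 → t=2.219, apex=6.037, x_land=68.996, impact vy=-10.884
  bounce: vy ← 0.67·10.884 = 7.292
Arc 3: start y=0.000, vy=7.292 → t=1.487, apex=2.710, x_land=90.166, impact vy=-7.292
  bounce: vy ← 0.67·7.292 = 4.886

1 2.626 13.449 37.399
2 2.219 6.037 68.996
3 1.487 2.710 90.166
final: 90.166 4.886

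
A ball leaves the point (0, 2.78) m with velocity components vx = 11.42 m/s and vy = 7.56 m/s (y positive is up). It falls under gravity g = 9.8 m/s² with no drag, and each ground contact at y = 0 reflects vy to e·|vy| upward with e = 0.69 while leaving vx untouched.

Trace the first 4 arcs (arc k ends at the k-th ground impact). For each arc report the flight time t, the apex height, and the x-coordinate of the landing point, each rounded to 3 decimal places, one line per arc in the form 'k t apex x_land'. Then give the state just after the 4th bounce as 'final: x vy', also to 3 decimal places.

Arc 1: start y=2.780, vy=7.560 → t=1.850, apex=5.696, x_land=21.122, impact vy=-10.566
  bounce: vy ← 0.69·10.566 = 7.291
Arc 2: start y=0.000, vy=7.291 → t=1.488, apex=2.712, x_land=38.114, impact vy=-7.291
  bounce: vy ← 0.69·7.291 = 5.031
Arc 3: start y=0.000, vy=5.031 → t=1.027, apex=1.291, x_land=49.838, impact vy=-5.031
  bounce: vy ← 0.69·5.031 = 3.471
Arc 4: start y=0.000, vy=3.471 → t=0.708, apex=0.615, x_land=57.928, impact vy=-3.471
  bounce: vy ← 0.69·3.471 = 2.395

1 1.850 5.696 21.122
2 1.488 2.712 38.114
3 1.027 1.291 49.838
4 0.708 0.615 57.928
final: 57.928 2.395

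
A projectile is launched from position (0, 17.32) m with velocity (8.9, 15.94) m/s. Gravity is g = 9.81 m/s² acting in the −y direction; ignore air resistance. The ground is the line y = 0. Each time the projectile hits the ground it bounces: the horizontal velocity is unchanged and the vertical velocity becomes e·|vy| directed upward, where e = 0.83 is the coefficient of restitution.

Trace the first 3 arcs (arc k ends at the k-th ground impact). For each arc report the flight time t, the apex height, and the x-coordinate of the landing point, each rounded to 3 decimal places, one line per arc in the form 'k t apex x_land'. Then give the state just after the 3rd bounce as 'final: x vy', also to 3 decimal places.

Arc 1: start y=17.320, vy=15.940 → t=4.109, apex=30.270, x_land=36.571, impact vy=-24.370
  bounce: vy ← 0.83·24.370 = 20.227
Arc 2: start y=0.000, vy=20.227 → t=4.124, apex=20.853, x_land=73.273, impact vy=-20.227
  bounce: vy ← 0.83·20.227 = 16.789
Arc 3: start y=0.000, vy=16.789 → t=3.423, apex=14.366, x_land=103.735, impact vy=-16.789
  bounce: vy ← 0.83·16.789 = 13.935

1 4.109 30.270 36.571
2 4.124 20.853 73.273
3 3.423 14.366 103.735
final: 103.735 13.935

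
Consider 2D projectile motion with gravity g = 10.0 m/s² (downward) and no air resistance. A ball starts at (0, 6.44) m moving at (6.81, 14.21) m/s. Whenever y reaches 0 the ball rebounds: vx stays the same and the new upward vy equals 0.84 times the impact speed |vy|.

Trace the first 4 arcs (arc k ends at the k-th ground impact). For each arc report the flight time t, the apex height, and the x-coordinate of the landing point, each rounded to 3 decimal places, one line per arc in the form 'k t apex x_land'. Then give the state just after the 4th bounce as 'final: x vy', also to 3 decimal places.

1 3.240 16.536 22.062
2 3.055 11.668 42.868
3 2.566 8.233 60.345
4 2.156 5.809 75.025
final: 75.025 9.054

Arc 1: start y=6.440, vy=14.210 → t=3.240, apex=16.536, x_land=22.062, impact vy=-18.186
  bounce: vy ← 0.84·18.186 = 15.276
Arc 2: start y=0.000, vy=15.276 → t=3.055, apex=11.668, x_land=42.868, impact vy=-15.276
  bounce: vy ← 0.84·15.276 = 12.832
Arc 3: start y=0.000, vy=12.832 → t=2.566, apex=8.233, x_land=60.345, impact vy=-12.832
  bounce: vy ← 0.84·12.832 = 10.779
Arc 4: start y=0.000, vy=10.779 → t=2.156, apex=5.809, x_land=75.025, impact vy=-10.779
  bounce: vy ← 0.84·10.779 = 9.054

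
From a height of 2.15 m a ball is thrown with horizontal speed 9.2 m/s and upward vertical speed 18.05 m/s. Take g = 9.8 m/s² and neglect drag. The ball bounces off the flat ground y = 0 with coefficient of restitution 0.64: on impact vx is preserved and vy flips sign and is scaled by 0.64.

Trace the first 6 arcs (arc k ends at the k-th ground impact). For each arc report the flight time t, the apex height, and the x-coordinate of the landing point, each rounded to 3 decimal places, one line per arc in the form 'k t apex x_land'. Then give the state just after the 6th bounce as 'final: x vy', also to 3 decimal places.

Arc 1: start y=2.150, vy=18.050 → t=3.799, apex=18.773, x_land=34.952, impact vy=-19.182
  bounce: vy ← 0.64·19.182 = 12.276
Arc 2: start y=0.000, vy=12.276 → t=2.505, apex=7.689, x_land=58.002, impact vy=-12.276
  bounce: vy ← 0.64·12.276 = 7.857
Arc 3: start y=0.000, vy=7.857 → t=1.603, apex=3.150, x_land=72.754, impact vy=-7.857
  bounce: vy ← 0.64·7.857 = 5.028
Arc 4: start y=0.000, vy=5.028 → t=1.026, apex=1.290, x_land=82.195, impact vy=-5.028
  bounce: vy ← 0.64·5.028 = 3.218
Arc 5: start y=0.000, vy=3.218 → t=0.657, apex=0.528, x_land=88.237, impact vy=-3.218
  bounce: vy ← 0.64·3.218 = 2.060
Arc 6: start y=0.000, vy=2.060 → t=0.420, apex=0.216, x_land=92.104, impact vy=-2.060
  bounce: vy ← 0.64·2.060 = 1.318

1 3.799 18.773 34.952
2 2.505 7.689 58.002
3 1.603 3.150 72.754
4 1.026 1.290 82.195
5 0.657 0.528 88.237
6 0.420 0.216 92.104
final: 92.104 1.318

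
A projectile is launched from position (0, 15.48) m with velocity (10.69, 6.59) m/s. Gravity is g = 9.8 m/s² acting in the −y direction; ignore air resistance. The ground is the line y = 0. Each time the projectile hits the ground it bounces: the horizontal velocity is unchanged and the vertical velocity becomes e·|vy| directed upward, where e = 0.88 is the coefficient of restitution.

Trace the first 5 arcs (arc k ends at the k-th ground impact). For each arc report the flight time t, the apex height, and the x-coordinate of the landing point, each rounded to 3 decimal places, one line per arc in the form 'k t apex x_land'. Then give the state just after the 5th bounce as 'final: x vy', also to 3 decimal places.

Arc 1: start y=15.480, vy=6.590 → t=2.573, apex=17.696, x_land=27.503, impact vy=-18.624
  bounce: vy ← 0.88·18.624 = 16.389
Arc 2: start y=0.000, vy=16.389 → t=3.345, apex=13.704, x_land=63.257, impact vy=-16.389
  bounce: vy ← 0.88·16.389 = 14.422
Arc 3: start y=0.000, vy=14.422 → t=2.943, apex=10.612, x_land=94.721, impact vy=-14.422
  bounce: vy ← 0.88·14.422 = 12.691
Arc 4: start y=0.000, vy=12.691 → t=2.590, apex=8.218, x_land=122.409, impact vy=-12.691
  bounce: vy ← 0.88·12.691 = 11.168
Arc 5: start y=0.000, vy=11.168 → t=2.279, apex=6.364, x_land=146.775, impact vy=-11.168
  bounce: vy ← 0.88·11.168 = 9.828

1 2.573 17.696 27.503
2 3.345 13.704 63.257
3 2.943 10.612 94.721
4 2.590 8.218 122.409
5 2.279 6.364 146.775
final: 146.775 9.828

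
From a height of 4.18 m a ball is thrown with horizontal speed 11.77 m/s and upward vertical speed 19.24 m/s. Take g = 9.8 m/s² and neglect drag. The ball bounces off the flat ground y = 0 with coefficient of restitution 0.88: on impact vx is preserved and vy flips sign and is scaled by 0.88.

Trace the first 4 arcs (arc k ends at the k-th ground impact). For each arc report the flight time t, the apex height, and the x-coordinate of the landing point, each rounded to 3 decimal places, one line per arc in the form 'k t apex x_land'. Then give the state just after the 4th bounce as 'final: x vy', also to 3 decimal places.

Arc 1: start y=4.180, vy=19.240 → t=4.133, apex=23.067, x_land=48.645, impact vy=-21.263
  bounce: vy ← 0.88·21.263 = 18.711
Arc 2: start y=0.000, vy=18.711 → t=3.819, apex=17.863, x_land=93.590, impact vy=-18.711
  bounce: vy ← 0.88·18.711 = 16.466
Arc 3: start y=0.000, vy=16.466 → t=3.360, apex=13.833, x_land=133.142, impact vy=-16.466
  bounce: vy ← 0.88·16.466 = 14.490
Arc 4: start y=0.000, vy=14.490 → t=2.957, apex=10.712, x_land=167.947, impact vy=-14.490
  bounce: vy ← 0.88·14.490 = 12.751

1 4.133 23.067 48.645
2 3.819 17.863 93.590
3 3.360 13.833 133.142
4 2.957 10.712 167.947
final: 167.947 12.751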